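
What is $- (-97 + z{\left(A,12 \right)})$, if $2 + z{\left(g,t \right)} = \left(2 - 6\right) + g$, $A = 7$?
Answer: $96$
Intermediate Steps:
$z{\left(g,t \right)} = -6 + g$ ($z{\left(g,t \right)} = -2 + \left(\left(2 - 6\right) + g\right) = -2 + \left(-4 + g\right) = -6 + g$)
$- (-97 + z{\left(A,12 \right)}) = - (-97 + \left(-6 + 7\right)) = - (-97 + 1) = \left(-1\right) \left(-96\right) = 96$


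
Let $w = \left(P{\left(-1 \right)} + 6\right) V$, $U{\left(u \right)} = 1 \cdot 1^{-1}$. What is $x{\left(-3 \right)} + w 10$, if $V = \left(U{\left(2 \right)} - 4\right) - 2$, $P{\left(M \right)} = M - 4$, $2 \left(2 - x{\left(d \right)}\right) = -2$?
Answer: $-47$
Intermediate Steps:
$x{\left(d \right)} = 3$ ($x{\left(d \right)} = 2 - -1 = 2 + 1 = 3$)
$P{\left(M \right)} = -4 + M$ ($P{\left(M \right)} = M - 4 = -4 + M$)
$U{\left(u \right)} = 1$ ($U{\left(u \right)} = 1 \cdot 1 = 1$)
$V = -5$ ($V = \left(1 - 4\right) - 2 = -3 - 2 = -5$)
$w = -5$ ($w = \left(\left(-4 - 1\right) + 6\right) \left(-5\right) = \left(-5 + 6\right) \left(-5\right) = 1 \left(-5\right) = -5$)
$x{\left(-3 \right)} + w 10 = 3 - 50 = -47$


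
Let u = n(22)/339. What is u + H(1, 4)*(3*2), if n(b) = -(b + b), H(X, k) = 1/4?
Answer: 929/678 ≈ 1.3702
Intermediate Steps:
H(X, k) = 1/4
n(b) = -2*b
u = -44/339 (u = -2*22/339 = -44*1/339 = -44/339 ≈ -0.12979)
u + H(1, 4)*(3*2) = -44/339 + (3*2)/4 = -44/339 + (1/4)*6 = -44/339 + 3/2 = 929/678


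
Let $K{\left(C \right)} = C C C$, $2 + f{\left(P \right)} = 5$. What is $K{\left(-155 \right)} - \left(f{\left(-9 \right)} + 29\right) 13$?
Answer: $-3724291$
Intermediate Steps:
$f{\left(P \right)} = 3$ ($f{\left(P \right)} = -2 + 5 = 3$)
$K{\left(C \right)} = C^{3}$ ($K{\left(C \right)} = C^{2} C = C^{3}$)
$K{\left(-155 \right)} - \left(f{\left(-9 \right)} + 29\right) 13 = \left(-155\right)^{3} - \left(3 + 29\right) 13 = -3723875 - 32 \cdot 13 = -3723875 - 416 = -3724291$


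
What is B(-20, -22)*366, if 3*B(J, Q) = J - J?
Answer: 0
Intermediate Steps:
B(J, Q) = 0 (B(J, Q) = (J - J)/3 = (⅓)*0 = 0)
B(-20, -22)*366 = 0*366 = 0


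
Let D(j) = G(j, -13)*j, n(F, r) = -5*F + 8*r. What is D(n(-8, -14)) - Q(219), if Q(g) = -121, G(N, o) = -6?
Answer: 553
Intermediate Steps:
D(j) = -6*j
D(n(-8, -14)) - Q(219) = -6*(-5*(-8) + 8*(-14)) - 1*(-121) = -6*(40 - 112) + 121 = -6*(-72) + 121 = 432 + 121 = 553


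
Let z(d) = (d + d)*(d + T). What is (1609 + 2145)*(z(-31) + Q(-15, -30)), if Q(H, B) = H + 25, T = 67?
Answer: -8341388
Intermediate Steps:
z(d) = 2*d*(67 + d) (z(d) = (d + d)*(d + 67) = (2*d)*(67 + d) = 2*d*(67 + d))
Q(H, B) = 25 + H
(1609 + 2145)*(z(-31) + Q(-15, -30)) = (1609 + 2145)*(2*(-31)*(67 - 31) + (25 - 15)) = 3754*(2*(-31)*36 + 10) = 3754*(-2232 + 10) = 3754*(-2222) = -8341388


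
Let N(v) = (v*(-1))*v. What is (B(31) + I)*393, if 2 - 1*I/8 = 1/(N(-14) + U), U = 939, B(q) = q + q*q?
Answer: 294331848/743 ≈ 3.9614e+5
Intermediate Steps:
N(v) = -v**2 (N(v) = (-v)*v = -v**2)
B(q) = q + q**2
I = 11880/743 (I = 16 - 8/(-1*(-14)**2 + 939) = 16 - 8/(-1*196 + 939) = 16 - 8/(-196 + 939) = 16 - 8/743 = 11880/743 ≈ 15.989)
(B(31) + I)*393 = (31*(1 + 31) + 11880/743)*393 = (31*32 + 11880/743)*393 = (992 + 11880/743)*393 = (748936/743)*393 = 294331848/743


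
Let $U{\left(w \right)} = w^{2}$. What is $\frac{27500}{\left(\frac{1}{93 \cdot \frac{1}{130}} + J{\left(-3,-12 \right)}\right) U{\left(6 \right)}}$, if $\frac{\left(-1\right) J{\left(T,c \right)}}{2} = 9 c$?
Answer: $\frac{19375}{5514} \approx 3.5138$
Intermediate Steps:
$J{\left(T,c \right)} = - 18 c$ ($J{\left(T,c \right)} = - 2 \cdot 9 c = - 18 c$)
$\frac{27500}{\left(\frac{1}{93 \cdot \frac{1}{130}} + J{\left(-3,-12 \right)}\right) U{\left(6 \right)}} = \frac{27500}{\left(\frac{1}{93 \cdot \frac{1}{130}} - -216\right) 6^{2}} = \frac{27500}{\left(\frac{1}{93 \cdot \frac{1}{130}} + 216\right) 36} = \frac{27500}{\left(\frac{1}{\frac{93}{130}} + 216\right) 36} = \frac{27500}{\left(\frac{130}{93} + 216\right) 36} = \frac{27500}{\frac{20218}{93} \cdot 36} = \frac{27500}{\frac{242616}{31}} = 27500 \cdot \frac{31}{242616} = \frac{19375}{5514}$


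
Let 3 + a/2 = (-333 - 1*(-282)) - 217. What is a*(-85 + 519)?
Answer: -235228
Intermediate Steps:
a = -542 (a = -6 + 2*((-333 - 1*(-282)) - 217) = -6 + 2*((-333 + 282) - 217) = -6 + 2*(-51 - 217) = -6 + 2*(-268) = -6 - 536 = -542)
a*(-85 + 519) = -542*(-85 + 519) = -542*434 = -235228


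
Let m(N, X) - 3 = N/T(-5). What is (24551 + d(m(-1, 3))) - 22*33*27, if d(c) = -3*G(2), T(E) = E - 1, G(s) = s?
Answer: 4943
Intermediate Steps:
T(E) = -1 + E
m(N, X) = 3 - N/6 (m(N, X) = 3 + N/(-1 - 5) = 3 + N/(-6) = 3 + N*(-1/6) = 3 - N/6)
d(c) = -6 (d(c) = -3*2 = -6)
(24551 + d(m(-1, 3))) - 22*33*27 = (24551 - 6) - 22*33*27 = 24545 - 726*27 = 24545 - 19602 = 4943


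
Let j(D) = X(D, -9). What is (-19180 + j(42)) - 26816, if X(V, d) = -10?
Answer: -46006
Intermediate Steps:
j(D) = -10
(-19180 + j(42)) - 26816 = (-19180 - 10) - 26816 = -19190 - 26816 = -46006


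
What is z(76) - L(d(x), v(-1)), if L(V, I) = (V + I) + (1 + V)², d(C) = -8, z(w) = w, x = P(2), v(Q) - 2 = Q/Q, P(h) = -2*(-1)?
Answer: 32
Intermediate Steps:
P(h) = 2
v(Q) = 3 (v(Q) = 2 + Q/Q = 2 + 1 = 3)
x = 2
L(V, I) = I + V + (1 + V)² (L(V, I) = (I + V) + (1 + V)² = I + V + (1 + V)²)
z(76) - L(d(x), v(-1)) = 76 - (3 - 8 + (1 - 8)²) = 76 - (3 - 8 + (-7)²) = 76 - (3 - 8 + 49) = 76 - 1*44 = 76 - 44 = 32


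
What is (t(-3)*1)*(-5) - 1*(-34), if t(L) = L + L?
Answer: 64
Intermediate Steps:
t(L) = 2*L
(t(-3)*1)*(-5) - 1*(-34) = ((2*(-3))*1)*(-5) - 1*(-34) = -6*1*(-5) + 34 = -6*(-5) + 34 = 30 + 34 = 64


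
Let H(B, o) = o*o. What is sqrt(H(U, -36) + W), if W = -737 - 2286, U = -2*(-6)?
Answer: I*sqrt(1727) ≈ 41.557*I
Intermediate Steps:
U = 12
H(B, o) = o**2
W = -3023
sqrt(H(U, -36) + W) = sqrt((-36)**2 - 3023) = sqrt(1296 - 3023) = sqrt(-1727) = I*sqrt(1727)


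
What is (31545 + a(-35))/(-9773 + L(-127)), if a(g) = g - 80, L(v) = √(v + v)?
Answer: -307165390/95511783 - 31430*I*√254/95511783 ≈ -3.216 - 0.0052445*I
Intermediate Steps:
L(v) = √2*√v (L(v) = √(2*v) = √2*√v)
a(g) = -80 + g
(31545 + a(-35))/(-9773 + L(-127)) = (31545 + (-80 - 35))/(-9773 + √2*√(-127)) = (31545 - 115)/(-9773 + √2*(I*√127)) = 31430/(-9773 + I*√254)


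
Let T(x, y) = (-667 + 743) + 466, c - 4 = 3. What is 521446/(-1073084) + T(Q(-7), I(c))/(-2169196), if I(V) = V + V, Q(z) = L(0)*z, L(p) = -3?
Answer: -70731261809/145483095029 ≈ -0.48618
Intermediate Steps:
c = 7 (c = 4 + 3 = 7)
Q(z) = -3*z
I(V) = 2*V
T(x, y) = 542 (T(x, y) = 76 + 466 = 542)
521446/(-1073084) + T(Q(-7), I(c))/(-2169196) = 521446/(-1073084) + 542/(-2169196) = 521446*(-1/1073084) + 542*(-1/2169196) = -260723/536542 - 271/1084598 = -70731261809/145483095029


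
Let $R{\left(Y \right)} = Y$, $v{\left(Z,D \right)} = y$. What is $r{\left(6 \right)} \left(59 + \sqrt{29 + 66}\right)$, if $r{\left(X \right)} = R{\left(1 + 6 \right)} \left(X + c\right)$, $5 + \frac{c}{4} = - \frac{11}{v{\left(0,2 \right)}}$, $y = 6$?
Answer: $- \frac{26432}{3} - \frac{448 \sqrt{95}}{3} \approx -10266.0$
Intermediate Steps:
$v{\left(Z,D \right)} = 6$
$c = - \frac{82}{3}$ ($c = -20 + 4 \left(- \frac{11}{6}\right) = -20 - \frac{22}{3} = - \frac{82}{3} \approx -27.333$)
$r{\left(X \right)} = - \frac{574}{3} + 7 X$ ($r{\left(X \right)} = \left(1 + 6\right) \left(X - \frac{82}{3}\right) = 7 \left(- \frac{82}{3} + X\right) = - \frac{574}{3} + 7 X$)
$r{\left(6 \right)} \left(59 + \sqrt{29 + 66}\right) = \left(- \frac{574}{3} + 7 \cdot 6\right) \left(59 + \sqrt{29 + 66}\right) = \left(- \frac{574}{3} + 42\right) \left(59 + \sqrt{95}\right) = - \frac{448 \left(59 + \sqrt{95}\right)}{3} = - \frac{26432}{3} - \frac{448 \sqrt{95}}{3}$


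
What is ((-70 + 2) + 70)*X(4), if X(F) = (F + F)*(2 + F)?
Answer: 96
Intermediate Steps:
X(F) = 2*F*(2 + F) (X(F) = (2*F)*(2 + F) = 2*F*(2 + F))
((-70 + 2) + 70)*X(4) = ((-70 + 2) + 70)*(2*4*(2 + 4)) = (-68 + 70)*(2*4*6) = 2*48 = 96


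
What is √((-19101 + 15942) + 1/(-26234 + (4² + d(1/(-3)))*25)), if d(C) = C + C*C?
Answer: 3*I*√4745721280823/116278 ≈ 56.205*I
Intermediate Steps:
d(C) = C + C²
√((-19101 + 15942) + 1/(-26234 + (4² + d(1/(-3)))*25)) = √((-19101 + 15942) + 1/(-26234 + (4² + (1 + 1/(-3))/(-3))*25)) = √(-3159 + 1/(-26234 + (16 - (1 - ⅓)/3)*25)) = √(-3159 + 1/(-26234 + (16 - ⅓*⅔)*25)) = √(-3159 + 1/(-26234 + (16 - 2/9)*25)) = √(-3159 + 1/(-26234 + (142/9)*25)) = √(-3159 + 1/(-26234 + 3550/9)) = √(-3159 + 1/(-232556/9)) = √(-3159 - 9/232556) = √(-734644413/232556) = 3*I*√4745721280823/116278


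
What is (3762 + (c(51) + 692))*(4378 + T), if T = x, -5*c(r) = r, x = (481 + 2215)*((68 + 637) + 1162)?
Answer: 22387020078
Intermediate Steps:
x = 5033432 (x = 2696*(705 + 1162) = 2696*1867 = 5033432)
c(r) = -r/5
T = 5033432
(3762 + (c(51) + 692))*(4378 + T) = (3762 + (-⅕*51 + 692))*(4378 + 5033432) = (3762 + (-51/5 + 692))*5037810 = (3762 + 3409/5)*5037810 = (22219/5)*5037810 = 22387020078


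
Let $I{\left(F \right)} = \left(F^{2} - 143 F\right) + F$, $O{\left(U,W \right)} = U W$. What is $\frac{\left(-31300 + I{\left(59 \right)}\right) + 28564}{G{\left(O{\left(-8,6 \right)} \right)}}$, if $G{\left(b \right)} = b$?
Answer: $\frac{7633}{48} \approx 159.02$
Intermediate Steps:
$I{\left(F \right)} = F^{2} - 142 F$
$\frac{\left(-31300 + I{\left(59 \right)}\right) + 28564}{G{\left(O{\left(-8,6 \right)} \right)}} = \frac{\left(-31300 + 59 \left(-142 + 59\right)\right) + 28564}{\left(-8\right) 6} = \frac{\left(-31300 + 59 \left(-83\right)\right) + 28564}{-48} = \left(\left(-31300 - 4897\right) + 28564\right) \left(- \frac{1}{48}\right) = \left(-36197 + 28564\right) \left(- \frac{1}{48}\right) = \left(-7633\right) \left(- \frac{1}{48}\right) = \frac{7633}{48}$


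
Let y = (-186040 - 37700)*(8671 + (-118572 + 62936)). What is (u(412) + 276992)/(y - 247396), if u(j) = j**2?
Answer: 55842/1313462713 ≈ 4.2515e-5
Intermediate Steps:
y = 10507949100 (y = -223740*(8671 - 55636) = -223740*(-46965) = 10507949100)
(u(412) + 276992)/(y - 247396) = (412**2 + 276992)/(10507949100 - 247396) = (169744 + 276992)/10507701704 = 446736*(1/10507701704) = 55842/1313462713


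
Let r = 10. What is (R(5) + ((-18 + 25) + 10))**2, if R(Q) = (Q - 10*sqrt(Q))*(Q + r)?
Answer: 120964 - 27600*sqrt(5) ≈ 59249.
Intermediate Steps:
R(Q) = (10 + Q)*(Q - 10*sqrt(Q)) (R(Q) = (Q - 10*sqrt(Q))*(Q + 10) = (Q - 10*sqrt(Q))*(10 + Q) = (10 + Q)*(Q - 10*sqrt(Q)))
(R(5) + ((-18 + 25) + 10))**2 = ((5**2 - 100*sqrt(5) - 50*sqrt(5) + 10*5) + ((-18 + 25) + 10))**2 = ((25 - 100*sqrt(5) - 50*sqrt(5) + 50) + (7 + 10))**2 = ((25 - 100*sqrt(5) - 50*sqrt(5) + 50) + 17)**2 = ((75 - 150*sqrt(5)) + 17)**2 = (92 - 150*sqrt(5))**2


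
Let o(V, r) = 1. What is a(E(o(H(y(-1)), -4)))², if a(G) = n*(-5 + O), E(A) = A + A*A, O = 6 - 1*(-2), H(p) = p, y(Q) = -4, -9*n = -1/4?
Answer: 1/144 ≈ 0.0069444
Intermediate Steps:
n = 1/36 (n = -(-1)/(9*4) = -⅑*(-¼) = 1/36 ≈ 0.027778)
O = 8 (O = 6 + 2 = 8)
E(A) = A + A²
a(G) = 1/12 (a(G) = (-5 + 8)/36 = (1/36)*3 = 1/12)
a(E(o(H(y(-1)), -4)))² = (1/12)² = 1/144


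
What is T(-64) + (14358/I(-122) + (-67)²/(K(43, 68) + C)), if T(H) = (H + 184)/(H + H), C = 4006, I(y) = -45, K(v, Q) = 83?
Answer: -104320643/327120 ≈ -318.91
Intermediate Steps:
T(H) = (184 + H)/(2*H) (T(H) = (184 + H)/((2*H)) = (184 + H)*(1/(2*H)) = (184 + H)/(2*H))
T(-64) + (14358/I(-122) + (-67)²/(K(43, 68) + C)) = (½)*(184 - 64)/(-64) + (14358/(-45) + (-67)²/(83 + 4006)) = (½)*(-1/64)*120 + (14358*(-1/45) + 4489/4089) = -15/16 + (-4786/15 + 4489*(1/4089)) = -15/16 + (-4786/15 + 4489/4089) = -15/16 - 6500873/20445 = -104320643/327120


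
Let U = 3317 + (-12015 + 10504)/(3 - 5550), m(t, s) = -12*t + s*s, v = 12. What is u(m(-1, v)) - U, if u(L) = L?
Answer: -17535578/5547 ≈ -3161.3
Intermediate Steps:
m(t, s) = s² - 12*t (m(t, s) = -12*t + s² = s² - 12*t)
U = 18400910/5547 (U = 3317 - 1511/(-5547) = 3317 - 1511*(-1/5547) = 3317 + 1511/5547 = 18400910/5547 ≈ 3317.3)
u(m(-1, v)) - U = (12² - 12*(-1)) - 1*18400910/5547 = (144 + 12) - 18400910/5547 = 156 - 18400910/5547 = -17535578/5547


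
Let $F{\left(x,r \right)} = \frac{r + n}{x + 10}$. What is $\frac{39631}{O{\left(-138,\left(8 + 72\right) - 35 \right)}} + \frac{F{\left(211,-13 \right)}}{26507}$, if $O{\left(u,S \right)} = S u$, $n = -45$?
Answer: $- \frac{232160620837}{36378471870} \approx -6.3818$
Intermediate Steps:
$F{\left(x,r \right)} = \frac{-45 + r}{10 + x}$ ($F{\left(x,r \right)} = \frac{r - 45}{x + 10} = \frac{-45 + r}{10 + x}$)
$\frac{39631}{O{\left(-138,\left(8 + 72\right) - 35 \right)}} + \frac{F{\left(211,-13 \right)}}{26507} = \frac{39631}{\left(\left(8 + 72\right) - 35\right) \left(-138\right)} + \frac{\frac{1}{10 + 211} \left(-45 - 13\right)}{26507} = \frac{39631}{\left(80 - 35\right) \left(-138\right)} + \frac{1}{221} \left(-58\right) \frac{1}{26507} = \frac{39631}{45 \left(-138\right)} + \frac{1}{221} \left(-58\right) \frac{1}{26507} = \frac{39631}{-6210} - \frac{58}{5858047} = 39631 \left(- \frac{1}{6210}\right) - \frac{58}{5858047} = - \frac{39631}{6210} - \frac{58}{5858047} = - \frac{232160620837}{36378471870}$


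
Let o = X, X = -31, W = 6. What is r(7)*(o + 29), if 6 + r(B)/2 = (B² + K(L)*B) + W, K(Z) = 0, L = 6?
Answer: -196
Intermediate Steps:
r(B) = 2*B² (r(B) = -12 + 2*((B² + 0*B) + 6) = -12 + 2*((B² + 0) + 6) = -12 + 2*(B² + 6) = -12 + 2*(6 + B²) = -12 + (12 + 2*B²) = 2*B²)
o = -31
r(7)*(o + 29) = (2*7²)*(-31 + 29) = (2*49)*(-2) = 98*(-2) = -196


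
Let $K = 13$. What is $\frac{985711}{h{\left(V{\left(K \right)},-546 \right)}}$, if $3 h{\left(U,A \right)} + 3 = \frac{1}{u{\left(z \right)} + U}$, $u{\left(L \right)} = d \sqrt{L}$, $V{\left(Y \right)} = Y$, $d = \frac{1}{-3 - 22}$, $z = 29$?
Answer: $- \frac{912757543179}{902239} - \frac{73928325 \sqrt{29}}{902239} \approx -1.0121 \cdot 10^{6}$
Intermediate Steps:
$d = - \frac{1}{25}$ ($d = \frac{1}{-25} = - \frac{1}{25} \approx -0.04$)
$u{\left(L \right)} = - \frac{\sqrt{L}}{25}$
$h{\left(U,A \right)} = -1 + \frac{1}{3 \left(U - \frac{\sqrt{29}}{25}\right)}$ ($h{\left(U,A \right)} = -1 + \frac{1}{3 \left(- \frac{\sqrt{29}}{25} + U\right)} = -1 + \frac{1}{3 \left(U - \frac{\sqrt{29}}{25}\right)}$)
$\frac{985711}{h{\left(V{\left(K \right)},-546 \right)}} = \frac{985711}{\frac{1}{- \sqrt{29} + 25 \cdot 13} \left(\frac{25}{3} + \sqrt{29} - 325\right)} = \frac{985711}{\frac{1}{- \sqrt{29} + 325} \left(\frac{25}{3} + \sqrt{29} - 325\right)} = \frac{985711}{\frac{1}{325 - \sqrt{29}} \left(- \frac{950}{3} + \sqrt{29}\right)} = 985711 \frac{325 - \sqrt{29}}{- \frac{950}{3} + \sqrt{29}} = \frac{985711 \left(325 - \sqrt{29}\right)}{- \frac{950}{3} + \sqrt{29}}$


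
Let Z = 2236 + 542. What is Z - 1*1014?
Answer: 1764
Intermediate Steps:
Z = 2778
Z - 1*1014 = 2778 - 1*1014 = 2778 - 1014 = 1764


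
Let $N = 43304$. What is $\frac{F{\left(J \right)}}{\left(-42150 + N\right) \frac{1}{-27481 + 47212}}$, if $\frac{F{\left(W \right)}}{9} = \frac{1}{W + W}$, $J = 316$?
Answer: $\frac{177579}{729328} \approx 0.24348$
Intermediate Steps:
$F{\left(W \right)} = \frac{9}{2 W}$ ($F{\left(W \right)} = \frac{9}{W + W} = \frac{9}{2 W}$)
$\frac{F{\left(J \right)}}{\left(-42150 + N\right) \frac{1}{-27481 + 47212}} = \frac{\frac{9}{2} \cdot \frac{1}{316}}{\left(-42150 + 43304\right) \frac{1}{-27481 + 47212}} = \frac{\frac{9}{2} \cdot \frac{1}{316}}{1154 \cdot \frac{1}{19731}} = \frac{9}{632 \cdot 1154 \cdot \frac{1}{19731}} = \frac{9}{632 \cdot \frac{1154}{19731}} = \frac{9}{632} \cdot \frac{19731}{1154} = \frac{177579}{729328}$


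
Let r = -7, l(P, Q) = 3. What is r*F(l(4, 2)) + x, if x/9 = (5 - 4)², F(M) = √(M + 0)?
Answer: 9 - 7*√3 ≈ -3.1244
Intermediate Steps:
F(M) = √M
x = 9 (x = 9*(5 - 4)² = 9*1² = 9*1 = 9)
r*F(l(4, 2)) + x = -7*√3 + 9 = 9 - 7*√3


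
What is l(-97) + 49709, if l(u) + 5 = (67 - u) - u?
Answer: 49965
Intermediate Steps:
l(u) = 62 - 2*u (l(u) = -5 + ((67 - u) - u) = -5 + (67 - 2*u) = 62 - 2*u)
l(-97) + 49709 = (62 - 2*(-97)) + 49709 = (62 + 194) + 49709 = 256 + 49709 = 49965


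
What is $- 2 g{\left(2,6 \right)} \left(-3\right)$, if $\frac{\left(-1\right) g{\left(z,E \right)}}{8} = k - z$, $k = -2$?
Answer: $192$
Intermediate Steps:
$g{\left(z,E \right)} = 16 + 8 z$ ($g{\left(z,E \right)} = - 8 \left(-2 - z\right) = 16 + 8 z$)
$- 2 g{\left(2,6 \right)} \left(-3\right) = - 2 \left(16 + 8 \cdot 2\right) \left(-3\right) = - 2 \left(16 + 16\right) \left(-3\right) = \left(-2\right) 32 \left(-3\right) = \left(-64\right) \left(-3\right) = 192$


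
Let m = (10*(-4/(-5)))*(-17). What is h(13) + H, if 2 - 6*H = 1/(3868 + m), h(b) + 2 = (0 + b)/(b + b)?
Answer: -26125/22392 ≈ -1.1667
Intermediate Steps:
m = -136 (m = (10*(-4*(-⅕)))*(-17) = (10*(⅘))*(-17) = 8*(-17) = -136)
h(b) = -3/2 (h(b) = -2 + (0 + b)/(b + b) = -2 + b/((2*b)) = -2 + b*(1/(2*b)) = -2 + ½ = -3/2)
H = 7463/22392 (H = ⅓ - 1/(6*(3868 - 136)) = ⅓ - ⅙/3732 = ⅓ - ⅙*1/3732 = ⅓ - 1/22392 = 7463/22392 ≈ 0.33329)
h(13) + H = -3/2 + 7463/22392 = -26125/22392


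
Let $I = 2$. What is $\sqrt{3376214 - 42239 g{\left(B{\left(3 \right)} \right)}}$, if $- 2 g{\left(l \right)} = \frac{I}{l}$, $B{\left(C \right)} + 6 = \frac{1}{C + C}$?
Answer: $\frac{2 \sqrt{1031747990}}{35} \approx 1835.5$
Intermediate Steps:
$B{\left(C \right)} = -6 + \frac{1}{2 C}$ ($B{\left(C \right)} = -6 + \frac{1}{C + C} = -6 + \frac{1}{2 C}$)
$g{\left(l \right)} = - \frac{1}{l}$ ($g{\left(l \right)} = - \frac{2 \frac{1}{l}}{2} = - \frac{1}{l}$)
$\sqrt{3376214 - 42239 g{\left(B{\left(3 \right)} \right)}} = \sqrt{3376214 - 42239 \left(- \frac{1}{-6 + \frac{1}{2 \cdot 3}}\right)} = \sqrt{3376214 - 42239 \left(- \frac{1}{-6 + \frac{1}{2} \cdot \frac{1}{3}}\right)} = \sqrt{3376214 - 42239 \left(- \frac{1}{-6 + \frac{1}{6}}\right)} = \sqrt{3376214 - 42239 \left(- \frac{1}{- \frac{35}{6}}\right)} = \sqrt{3376214 - 42239 \left(\left(-1\right) \left(- \frac{6}{35}\right)\right)} = \sqrt{3376214 - \frac{253434}{35}} = \sqrt{\frac{117914056}{35}} = \frac{2 \sqrt{1031747990}}{35}$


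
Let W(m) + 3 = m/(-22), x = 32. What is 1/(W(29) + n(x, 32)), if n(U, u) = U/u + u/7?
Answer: 154/193 ≈ 0.79793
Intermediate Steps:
n(U, u) = u/7 + U/u (n(U, u) = U/u + u*(⅐) = U/u + u/7 = u/7 + U/u)
W(m) = -3 - m/22 (W(m) = -3 + m/(-22) = -3 + m*(-1/22) = -3 - m/22)
1/(W(29) + n(x, 32)) = 1/((-3 - 1/22*29) + ((⅐)*32 + 32/32)) = 1/((-3 - 29/22) + (32/7 + 32*(1/32))) = 1/(-95/22 + (32/7 + 1)) = 1/(-95/22 + 39/7) = 1/(193/154) = 154/193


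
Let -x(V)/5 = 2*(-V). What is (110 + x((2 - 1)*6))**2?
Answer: 28900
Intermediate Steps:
x(V) = 10*V (x(V) = -10*(-V) = -(-10)*V = 10*V)
(110 + x((2 - 1)*6))**2 = (110 + 10*((2 - 1)*6))**2 = (110 + 10*(1*6))**2 = (110 + 10*6)**2 = (110 + 60)**2 = 170**2 = 28900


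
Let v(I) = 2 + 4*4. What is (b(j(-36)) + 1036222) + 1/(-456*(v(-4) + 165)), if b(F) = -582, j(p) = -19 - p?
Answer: 86422086719/83448 ≈ 1.0356e+6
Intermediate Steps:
v(I) = 18 (v(I) = 2 + 16 = 18)
(b(j(-36)) + 1036222) + 1/(-456*(v(-4) + 165)) = (-582 + 1036222) + 1/(-456*(18 + 165)) = 1035640 + 1/(-456*183) = 1035640 + 1/(-83448) = 1035640 - 1/83448 = 86422086719/83448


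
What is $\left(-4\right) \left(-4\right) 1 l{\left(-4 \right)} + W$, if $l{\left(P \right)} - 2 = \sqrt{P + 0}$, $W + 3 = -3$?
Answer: $26 + 32 i \approx 26.0 + 32.0 i$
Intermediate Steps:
$W = -6$ ($W = -3 - 3 = -6$)
$l{\left(P \right)} = 2 + \sqrt{P}$ ($l{\left(P \right)} = 2 + \sqrt{P + 0} = 2 + \sqrt{P}$)
$\left(-4\right) \left(-4\right) 1 l{\left(-4 \right)} + W = \left(-4\right) \left(-4\right) 1 \left(2 + \sqrt{-4}\right) - 6 = 16 \cdot 1 \left(2 + 2 i\right) - 6 = 16 \left(2 + 2 i\right) - 6 = \left(32 + 32 i\right) - 6 = 26 + 32 i$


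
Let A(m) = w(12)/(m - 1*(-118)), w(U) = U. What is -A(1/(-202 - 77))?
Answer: -3348/32921 ≈ -0.10170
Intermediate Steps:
A(m) = 12/(118 + m) (A(m) = 12/(m - 1*(-118)) = 12/(m + 118) = 12/(118 + m))
-A(1/(-202 - 77)) = -12/(118 + 1/(-202 - 77)) = -12/(118 + 1/(-279)) = -12/(118 - 1/279) = -12/32921/279 = -12*279/32921 = -1*3348/32921 = -3348/32921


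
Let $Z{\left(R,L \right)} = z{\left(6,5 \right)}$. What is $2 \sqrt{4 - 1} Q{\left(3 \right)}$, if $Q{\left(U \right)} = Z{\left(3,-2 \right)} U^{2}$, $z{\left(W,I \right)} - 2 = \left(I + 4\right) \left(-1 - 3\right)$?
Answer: $- 612 \sqrt{3} \approx -1060.0$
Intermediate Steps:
$z{\left(W,I \right)} = -14 - 4 I$ ($z{\left(W,I \right)} = 2 + \left(I + 4\right) \left(-1 - 3\right) = 2 + \left(4 + I\right) \left(-4\right) = 2 - \left(16 + 4 I\right) = -14 - 4 I$)
$Z{\left(R,L \right)} = -34$ ($Z{\left(R,L \right)} = -14 - 20 = -34$)
$Q{\left(U \right)} = - 34 U^{2}$
$2 \sqrt{4 - 1} Q{\left(3 \right)} = 2 \sqrt{4 - 1} \left(- 34 \cdot 3^{2}\right) = 2 \sqrt{3} \left(\left(-34\right) 9\right) = 2 \sqrt{3} \left(-306\right) = - 612 \sqrt{3}$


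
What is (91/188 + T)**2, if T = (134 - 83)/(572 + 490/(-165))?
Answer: 1025360785201/3115690977424 ≈ 0.32910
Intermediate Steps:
T = 1683/18778 (T = 51/(572 + 490*(-1/165)) = 51/(572 - 98/33) = 51/(18778/33) = 51*(33/18778) = 1683/18778 ≈ 0.089626)
(91/188 + T)**2 = (91/188 + 1683/18778)**2 = (1012601/1765132)**2 = 1025360785201/3115690977424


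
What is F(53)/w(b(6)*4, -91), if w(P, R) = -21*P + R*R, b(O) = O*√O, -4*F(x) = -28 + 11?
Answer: 2873/5473540 + 306*√6/9578695 ≈ 0.00060314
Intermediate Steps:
F(x) = 17/4 (F(x) = -(-28 + 11)/4 = -¼*(-17) = 17/4)
b(O) = O^(3/2)
w(P, R) = R² - 21*P (w(P, R) = -21*P + R² = R² - 21*P)
F(53)/w(b(6)*4, -91) = 17/(4*((-91)² - 21*6^(3/2)*4)) = 17/(4*(8281 - 21*6*√6*4)) = 17/(4*(8281 - 504*√6))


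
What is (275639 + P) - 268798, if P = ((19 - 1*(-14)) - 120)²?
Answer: 14410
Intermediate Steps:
P = 7569 (P = ((19 + 14) - 120)² = (33 - 120)² = (-87)² = 7569)
(275639 + P) - 268798 = (275639 + 7569) - 268798 = 283208 - 268798 = 14410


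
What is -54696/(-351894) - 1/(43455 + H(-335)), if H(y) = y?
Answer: 393023271/2528944880 ≈ 0.15541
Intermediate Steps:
-54696/(-351894) - 1/(43455 + H(-335)) = -54696/(-351894) - 1/(43455 - 335) = -54696*(-1/351894) - 1/43120 = 9116/58649 - 1*1/43120 = 9116/58649 - 1/43120 = 393023271/2528944880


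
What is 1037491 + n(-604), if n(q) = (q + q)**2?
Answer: 2496755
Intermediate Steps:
n(q) = 4*q**2 (n(q) = (2*q)**2 = 4*q**2)
1037491 + n(-604) = 1037491 + 4*(-604)**2 = 1037491 + 4*364816 = 1037491 + 1459264 = 2496755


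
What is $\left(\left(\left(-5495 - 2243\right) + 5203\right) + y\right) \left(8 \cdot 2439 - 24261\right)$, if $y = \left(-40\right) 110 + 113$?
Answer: $32397678$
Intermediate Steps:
$y = -4287$ ($y = -4400 + 113 = -4287$)
$\left(\left(\left(-5495 - 2243\right) + 5203\right) + y\right) \left(8 \cdot 2439 - 24261\right) = \left(\left(\left(-5495 - 2243\right) + 5203\right) - 4287\right) \left(8 \cdot 2439 - 24261\right) = \left(\left(-7738 + 5203\right) - 4287\right) \left(19512 - 24261\right) = \left(-2535 - 4287\right) \left(-4749\right) = \left(-6822\right) \left(-4749\right) = 32397678$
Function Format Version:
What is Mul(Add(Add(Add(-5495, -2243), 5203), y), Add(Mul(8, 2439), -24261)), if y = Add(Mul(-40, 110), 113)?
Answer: 32397678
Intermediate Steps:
y = -4287 (y = Add(-4400, 113) = -4287)
Mul(Add(Add(Add(-5495, -2243), 5203), y), Add(Mul(8, 2439), -24261)) = Mul(Add(Add(Add(-5495, -2243), 5203), -4287), Add(Mul(8, 2439), -24261)) = Mul(Add(Add(-7738, 5203), -4287), Add(19512, -24261)) = Mul(Add(-2535, -4287), -4749) = Mul(-6822, -4749) = 32397678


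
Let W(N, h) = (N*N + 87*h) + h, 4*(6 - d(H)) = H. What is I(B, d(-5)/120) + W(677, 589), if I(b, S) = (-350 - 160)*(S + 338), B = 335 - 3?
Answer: 5404003/16 ≈ 3.3775e+5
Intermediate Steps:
d(H) = 6 - H/4
B = 332
I(b, S) = -172380 - 510*S (I(b, S) = -510*(338 + S) = -172380 - 510*S)
W(N, h) = N**2 + 88*h (W(N, h) = (N**2 + 87*h) + h = N**2 + 88*h)
I(B, d(-5)/120) + W(677, 589) = (-172380 - 510*(6 - 1/4*(-5))/120) + (677**2 + 88*589) = (-172380 - 510*(6 + 5/4)/120) + (458329 + 51832) = (-172380 - 7395/(2*120)) + 510161 = (-172380 - 510*29/480) + 510161 = (-172380 - 493/16) + 510161 = -2758573/16 + 510161 = 5404003/16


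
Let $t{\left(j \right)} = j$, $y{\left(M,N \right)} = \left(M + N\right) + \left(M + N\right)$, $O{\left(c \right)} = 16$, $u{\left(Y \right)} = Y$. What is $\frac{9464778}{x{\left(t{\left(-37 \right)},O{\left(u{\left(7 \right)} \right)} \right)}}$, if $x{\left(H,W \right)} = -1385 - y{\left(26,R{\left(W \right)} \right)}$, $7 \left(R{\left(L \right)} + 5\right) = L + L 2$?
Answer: $- \frac{66253446}{10085} \approx -6569.5$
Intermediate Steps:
$R{\left(L \right)} = -5 + \frac{3 L}{7}$ ($R{\left(L \right)} = -5 + \frac{L + L 2}{7} = -5 + \frac{L + 2 L}{7} = -5 + \frac{3 L}{7}$)
$y{\left(M,N \right)} = 2 M + 2 N$
$x{\left(H,W \right)} = -1427 - \frac{6 W}{7}$ ($x{\left(H,W \right)} = -1385 - \left(2 \cdot 26 + 2 \left(-5 + \frac{3 W}{7}\right)\right) = -1385 - \left(52 + \left(-10 + \frac{6 W}{7}\right)\right) = -1385 - \left(42 + \frac{6 W}{7}\right) = -1427 - \frac{6 W}{7}$)
$\frac{9464778}{x{\left(t{\left(-37 \right)},O{\left(u{\left(7 \right)} \right)} \right)}} = \frac{9464778}{-1427 - \frac{96}{7}} = \frac{9464778}{- \frac{10085}{7}} = 9464778 \left(- \frac{7}{10085}\right) = - \frac{66253446}{10085}$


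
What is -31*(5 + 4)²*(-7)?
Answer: 17577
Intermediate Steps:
-31*(5 + 4)²*(-7) = -31*9²*(-7) = -31*81*(-7) = -2511*(-7) = 17577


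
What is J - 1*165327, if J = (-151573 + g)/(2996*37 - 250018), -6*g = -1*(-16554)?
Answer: -11503871475/69583 ≈ -1.6533e+5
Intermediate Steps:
g = -2759 (g = -(-1)*(-16554)/6 = -⅙*16554 = -2759)
J = 77166/69583 (J = (-151573 - 2759)/(2996*37 - 250018) = -154332/(110852 - 250018) = -154332/(-139166) = -154332*(-1/139166) = 77166/69583 ≈ 1.1090)
J - 1*165327 = 77166/69583 - 1*165327 = 77166/69583 - 165327 = -11503871475/69583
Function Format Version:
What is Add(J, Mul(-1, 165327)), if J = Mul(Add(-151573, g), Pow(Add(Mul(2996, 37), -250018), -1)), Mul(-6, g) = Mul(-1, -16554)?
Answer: Rational(-11503871475, 69583) ≈ -1.6533e+5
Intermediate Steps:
g = -2759 (g = Mul(Rational(-1, 6), Mul(-1, -16554)) = Mul(Rational(-1, 6), 16554) = -2759)
J = Rational(77166, 69583) (J = Mul(Add(-151573, -2759), Pow(Add(Mul(2996, 37), -250018), -1)) = Mul(-154332, Pow(Add(110852, -250018), -1)) = Mul(-154332, Pow(-139166, -1)) = Mul(-154332, Rational(-1, 139166)) = Rational(77166, 69583) ≈ 1.1090)
Add(J, Mul(-1, 165327)) = Add(Rational(77166, 69583), Mul(-1, 165327)) = Add(Rational(77166, 69583), -165327) = Rational(-11503871475, 69583)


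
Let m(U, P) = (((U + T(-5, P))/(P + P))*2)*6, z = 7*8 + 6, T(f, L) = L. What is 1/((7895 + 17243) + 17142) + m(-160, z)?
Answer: -12430289/1310680 ≈ -9.4838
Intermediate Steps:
z = 62 (z = 56 + 6 = 62)
m(U, P) = 6*(P + U)/P (m(U, P) = (((U + P)/(P + P))*2)*6 = (((P + U)/((2*P)))*2)*6 = (((P + U)*(1/(2*P)))*2)*6 = (((P + U)/(2*P))*2)*6 = ((P + U)/P)*6 = 6*(P + U)/P)
1/((7895 + 17243) + 17142) + m(-160, z) = 1/((7895 + 17243) + 17142) + (6 + 6*(-160)/62) = 1/(25138 + 17142) + (6 + 6*(-160)*(1/62)) = 1/42280 + (6 - 480/31) = 1/42280 - 294/31 = -12430289/1310680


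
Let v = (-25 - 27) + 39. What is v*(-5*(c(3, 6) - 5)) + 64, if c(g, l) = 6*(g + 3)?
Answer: 2079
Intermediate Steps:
c(g, l) = 18 + 6*g (c(g, l) = 6*(3 + g) = 18 + 6*g)
v = -13 (v = -52 + 39 = -13)
v*(-5*(c(3, 6) - 5)) + 64 = -(-65)*((18 + 6*3) - 5) + 64 = -(-65)*((18 + 18) - 5) + 64 = -(-65)*(36 - 5) + 64 = -(-65)*31 + 64 = -13*(-155) + 64 = 2015 + 64 = 2079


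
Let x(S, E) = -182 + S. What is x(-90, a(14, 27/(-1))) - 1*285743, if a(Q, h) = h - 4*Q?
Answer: -286015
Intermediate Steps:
x(-90, a(14, 27/(-1))) - 1*285743 = (-182 - 90) - 1*285743 = -272 - 285743 = -286015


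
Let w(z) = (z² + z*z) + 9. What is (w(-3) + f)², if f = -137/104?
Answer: 7134241/10816 ≈ 659.60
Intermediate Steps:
f = -137/104 (f = -137*1/104 = -137/104 ≈ -1.3173)
w(z) = 9 + 2*z² (w(z) = (z² + z²) + 9 = 2*z² + 9 = 9 + 2*z²)
(w(-3) + f)² = ((9 + 2*(-3)²) - 137/104)² = ((9 + 2*9) - 137/104)² = ((9 + 18) - 137/104)² = (27 - 137/104)² = (2671/104)² = 7134241/10816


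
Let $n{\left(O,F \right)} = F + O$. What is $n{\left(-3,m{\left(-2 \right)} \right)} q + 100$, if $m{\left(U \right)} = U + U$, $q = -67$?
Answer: $569$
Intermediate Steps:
$m{\left(U \right)} = 2 U$
$n{\left(-3,m{\left(-2 \right)} \right)} q + 100 = \left(2 \left(-2\right) - 3\right) \left(-67\right) + 100 = \left(-4 - 3\right) \left(-67\right) + 100 = \left(-7\right) \left(-67\right) + 100 = 469 + 100 = 569$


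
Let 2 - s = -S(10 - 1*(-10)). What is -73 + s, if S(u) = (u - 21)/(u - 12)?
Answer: -569/8 ≈ -71.125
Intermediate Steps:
S(u) = (-21 + u)/(-12 + u)
s = 15/8 (s = 2 - (-1)*(-21 + (10 - 1*(-10)))/(-12 + (10 - 1*(-10))) = 2 - (-1)*(-21 + (10 + 10))/(-12 + (10 + 10)) = 2 - (-1)*(-21 + 20)/(-12 + 20) = 2 - (-1)*-1/8 = 2 - (-1)*(⅛)*(-1) = 2 - (-1)*(-1)/8 = 2 - 1*⅛ = 2 - ⅛ = 15/8 ≈ 1.8750)
-73 + s = -73 + 15/8 = -569/8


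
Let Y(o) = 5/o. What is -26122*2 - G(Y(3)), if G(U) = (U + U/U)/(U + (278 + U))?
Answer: -11023486/211 ≈ -52244.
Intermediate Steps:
G(U) = (1 + U)/(278 + 2*U) (G(U) = (U + 1)/(278 + 2*U) = (1 + U)/(278 + 2*U))
-26122*2 - G(Y(3)) = -26122*2 - (1 + 5/3)/(2*(139 + 5/3)) = -52244 - (1 + 5*(1/3))/(2*(139 + 5*(1/3))) = -52244 - (1 + 5/3)/(2*(139 + 5/3)) = -52244 - 8/(2*422/3*3) = -52244 - 3*8/(2*422*3) = -52244 - 1*2/211 = -52244 - 2/211 = -11023486/211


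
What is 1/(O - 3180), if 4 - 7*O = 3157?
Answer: -7/25413 ≈ -0.00027545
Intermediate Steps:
O = -3153/7 (O = 4/7 - ⅐*3157 = 4/7 - 451 = -3153/7 ≈ -450.43)
1/(O - 3180) = 1/(-3153/7 - 3180) = 1/(-25413/7) = -7/25413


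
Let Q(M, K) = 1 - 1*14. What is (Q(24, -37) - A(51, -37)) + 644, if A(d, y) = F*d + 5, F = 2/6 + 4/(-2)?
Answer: 711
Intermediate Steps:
F = -5/3 (F = 2*(⅙) + 4*(-½) = ⅓ - 2 = -5/3 ≈ -1.6667)
A(d, y) = 5 - 5*d/3 (A(d, y) = -5*d/3 + 5 = 5 - 5*d/3)
Q(M, K) = -13 (Q(M, K) = 1 - 14 = -13)
(Q(24, -37) - A(51, -37)) + 644 = (-13 - (5 - 5/3*51)) + 644 = (-13 - (5 - 85)) + 644 = (-13 - 1*(-80)) + 644 = (-13 + 80) + 644 = 67 + 644 = 711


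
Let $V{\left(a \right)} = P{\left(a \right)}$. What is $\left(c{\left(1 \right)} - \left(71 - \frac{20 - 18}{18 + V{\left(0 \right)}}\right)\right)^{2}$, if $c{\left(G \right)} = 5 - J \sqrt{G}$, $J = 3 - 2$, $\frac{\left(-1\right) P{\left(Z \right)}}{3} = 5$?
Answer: $\frac{39601}{9} \approx 4400.1$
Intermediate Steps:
$P{\left(Z \right)} = -15$ ($P{\left(Z \right)} = \left(-3\right) 5 = -15$)
$V{\left(a \right)} = -15$
$J = 1$
$c{\left(G \right)} = 5 - \sqrt{G}$ ($c{\left(G \right)} = 5 - 1 \sqrt{G} = 5 - \sqrt{G}$)
$\left(c{\left(1 \right)} - \left(71 - \frac{20 - 18}{18 + V{\left(0 \right)}}\right)\right)^{2} = \left(\left(5 - \sqrt{1}\right) - \left(71 - \frac{20 - 18}{18 - 15}\right)\right)^{2} = \left(\left(5 - 1\right) - \left(71 - \frac{2}{3}\right)\right)^{2} = \left(\left(5 - 1\right) + \left(2 \cdot \frac{1}{3} - 71\right)\right)^{2} = \left(4 + \left(\frac{2}{3} - 71\right)\right)^{2} = \left(4 - \frac{211}{3}\right)^{2} = \left(- \frac{199}{3}\right)^{2} = \frac{39601}{9}$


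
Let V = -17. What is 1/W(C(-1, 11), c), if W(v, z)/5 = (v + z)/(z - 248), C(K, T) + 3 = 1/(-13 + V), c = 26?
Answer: -1332/689 ≈ -1.9332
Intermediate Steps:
C(K, T) = -91/30 (C(K, T) = -3 + 1/(-13 - 17) = -3 + 1/(-30) = -3 - 1/30 = -91/30)
W(v, z) = 5*(v + z)/(-248 + z) (W(v, z) = 5*((v + z)/(z - 248)) = 5*((v + z)/(-248 + z)) = 5*(v + z)/(-248 + z))
1/W(C(-1, 11), c) = 1/(5*(-91/30 + 26)/(-248 + 26)) = 1/(5*(689/30)/(-222)) = 1/(5*(-1/222)*(689/30)) = 1/(-689/1332) = -1332/689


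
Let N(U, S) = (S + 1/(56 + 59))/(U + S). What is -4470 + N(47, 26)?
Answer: -37522659/8395 ≈ -4469.6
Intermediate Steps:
N(U, S) = (1/115 + S)/(S + U) (N(U, S) = (S + 1/115)/(S + U) = (1/115 + S)/(S + U))
-4470 + N(47, 26) = -4470 + (1/115 + 26)/(26 + 47) = -4470 + (2991/115)/73 = -4470 + (1/73)*(2991/115) = -4470 + 2991/8395 = -37522659/8395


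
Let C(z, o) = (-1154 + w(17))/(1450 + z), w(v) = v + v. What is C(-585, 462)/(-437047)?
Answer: 224/75609131 ≈ 2.9626e-6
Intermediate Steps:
w(v) = 2*v
C(z, o) = -1120/(1450 + z) (C(z, o) = (-1154 + 2*17)/(1450 + z) = (-1154 + 34)/(1450 + z) = -1120/(1450 + z))
C(-585, 462)/(-437047) = -1120/(1450 - 585)/(-437047) = -1120/865*(-1/437047) = -1120*1/865*(-1/437047) = -224/173*(-1/437047) = 224/75609131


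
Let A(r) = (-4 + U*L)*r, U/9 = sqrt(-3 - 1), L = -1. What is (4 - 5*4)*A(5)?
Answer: 320 + 1440*I ≈ 320.0 + 1440.0*I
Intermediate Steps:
U = 18*I (U = 9*sqrt(-3 - 1) = 9*sqrt(-4) = 9*(2*I) = 18*I ≈ 18.0*I)
A(r) = r*(-4 - 18*I) (A(r) = (-4 + (18*I)*(-1))*r = (-4 - 18*I)*r = r*(-4 - 18*I))
(4 - 5*4)*A(5) = (4 - 5*4)*(5*(-4 - 18*I)) = (4 - 20)*(-20 - 90*I) = -16*(-20 - 90*I) = 320 + 1440*I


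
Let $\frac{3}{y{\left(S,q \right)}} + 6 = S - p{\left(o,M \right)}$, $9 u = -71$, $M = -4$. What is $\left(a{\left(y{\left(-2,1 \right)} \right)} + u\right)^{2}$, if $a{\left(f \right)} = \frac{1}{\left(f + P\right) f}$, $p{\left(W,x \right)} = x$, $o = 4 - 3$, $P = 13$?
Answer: $\frac{12439729}{194481} \approx 63.964$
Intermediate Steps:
$u = - \frac{71}{9}$ ($u = \frac{1}{9} \left(-71\right) = - \frac{71}{9} \approx -7.8889$)
$o = 1$
$y{\left(S,q \right)} = \frac{3}{-2 + S}$ ($y{\left(S,q \right)} = \frac{3}{-6 + \left(S - -4\right)} = \frac{3}{-6 + \left(S + 4\right)} = \frac{3}{-6 + \left(4 + S\right)} = \frac{3}{-2 + S}$)
$a{\left(f \right)} = \frac{1}{f \left(13 + f\right)}$ ($a{\left(f \right)} = \frac{1}{\left(f + 13\right) f} = \frac{1}{\left(13 + f\right) f} = \frac{1}{f \left(13 + f\right)}$)
$\left(a{\left(y{\left(-2,1 \right)} \right)} + u\right)^{2} = \left(\frac{1}{\frac{3}{-2 - 2} \left(13 + \frac{3}{-2 - 2}\right)} - \frac{71}{9}\right)^{2} = \left(\frac{1}{\frac{3}{-4} \left(13 + \frac{3}{-4}\right)} - \frac{71}{9}\right)^{2} = \left(\frac{1}{3 \left(- \frac{1}{4}\right) \left(13 + 3 \left(- \frac{1}{4}\right)\right)} - \frac{71}{9}\right)^{2} = \left(\frac{1}{\left(- \frac{3}{4}\right) \left(13 - \frac{3}{4}\right)} - \frac{71}{9}\right)^{2} = \left(- \frac{4}{3 \cdot \frac{49}{4}} - \frac{71}{9}\right)^{2} = \left(\left(- \frac{4}{3}\right) \frac{4}{49} - \frac{71}{9}\right)^{2} = \left(- \frac{16}{147} - \frac{71}{9}\right)^{2} = \left(- \frac{3527}{441}\right)^{2} = \frac{12439729}{194481}$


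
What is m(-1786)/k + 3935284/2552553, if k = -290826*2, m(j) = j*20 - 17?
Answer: 264465155081/164966395284 ≈ 1.6031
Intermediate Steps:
m(j) = -17 + 20*j (m(j) = 20*j - 17 = -17 + 20*j)
k = -581652
m(-1786)/k + 3935284/2552553 = (-17 + 20*(-1786))/(-581652) + 3935284/2552553 = (-17 - 35720)*(-1/581652) + 3935284*(1/2552553) = -35737*(-1/581652) + 3935284/2552553 = 35737/581652 + 3935284/2552553 = 264465155081/164966395284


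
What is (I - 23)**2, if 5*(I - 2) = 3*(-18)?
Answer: 25281/25 ≈ 1011.2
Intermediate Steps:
I = -44/5 (I = 2 + (3*(-18))/5 = 2 + (1/5)*(-54) = 2 - 54/5 = -44/5 ≈ -8.8000)
(I - 23)**2 = (-44/5 - 23)**2 = (-159/5)**2 = 25281/25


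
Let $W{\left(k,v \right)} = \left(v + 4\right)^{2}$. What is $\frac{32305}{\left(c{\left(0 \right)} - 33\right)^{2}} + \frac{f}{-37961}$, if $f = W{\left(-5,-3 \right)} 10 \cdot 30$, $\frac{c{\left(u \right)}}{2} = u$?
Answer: $\frac{111454855}{3758139} \approx 29.657$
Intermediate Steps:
$W{\left(k,v \right)} = \left(4 + v\right)^{2}$
$c{\left(u \right)} = 2 u$
$f = 300$ ($f = \left(4 - 3\right)^{2} \cdot 10 \cdot 30 = 1^{2} \cdot 10 \cdot 30 = 1 \cdot 10 \cdot 30 = 10 \cdot 30 = 300$)
$\frac{32305}{\left(c{\left(0 \right)} - 33\right)^{2}} + \frac{f}{-37961} = \frac{32305}{\left(2 \cdot 0 - 33\right)^{2}} + \frac{300}{-37961} = \frac{32305}{\left(0 - 33\right)^{2}} + 300 \left(- \frac{1}{37961}\right) = \frac{32305}{\left(-33\right)^{2}} - \frac{300}{37961} = \frac{32305}{1089} - \frac{300}{37961} = \frac{111454855}{3758139}$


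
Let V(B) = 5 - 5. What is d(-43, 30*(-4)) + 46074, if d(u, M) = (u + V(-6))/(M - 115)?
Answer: 10827433/235 ≈ 46074.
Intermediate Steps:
V(B) = 0
d(u, M) = u/(-115 + M) (d(u, M) = (u + 0)/(M - 115) = u/(-115 + M))
d(-43, 30*(-4)) + 46074 = -43/(-115 + 30*(-4)) + 46074 = -43/(-115 - 120) + 46074 = -43/(-235) + 46074 = -43*(-1/235) + 46074 = 43/235 + 46074 = 10827433/235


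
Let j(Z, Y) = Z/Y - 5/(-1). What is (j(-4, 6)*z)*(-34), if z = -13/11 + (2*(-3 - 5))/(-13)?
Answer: -238/33 ≈ -7.2121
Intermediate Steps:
z = 7/143 (z = -13*1/11 + (2*(-8))*(-1/13) = -13/11 - 16*(-1/13) = -13/11 + 16/13 = 7/143 ≈ 0.048951)
j(Z, Y) = 5 + Z/Y (j(Z, Y) = Z/Y - 5*(-1) = Z/Y + 5 = 5 + Z/Y)
(j(-4, 6)*z)*(-34) = ((5 - 4/6)*(7/143))*(-34) = ((5 - 4*⅙)*(7/143))*(-34) = ((5 - ⅔)*(7/143))*(-34) = ((13/3)*(7/143))*(-34) = (7/33)*(-34) = -238/33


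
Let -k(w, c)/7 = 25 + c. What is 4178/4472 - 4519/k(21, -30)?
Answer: -10031369/78260 ≈ -128.18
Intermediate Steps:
k(w, c) = -175 - 7*c (k(w, c) = -7*(25 + c) = -175 - 7*c)
4178/4472 - 4519/k(21, -30) = 4178/4472 - 4519/(-175 - 7*(-30)) = 4178*(1/4472) - 4519/(-175 + 210) = 2089/2236 - 4519/35 = -10031369/78260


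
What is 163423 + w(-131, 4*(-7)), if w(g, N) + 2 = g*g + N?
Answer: 180554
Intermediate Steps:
w(g, N) = -2 + N + g**2 (w(g, N) = -2 + (g*g + N) = -2 + (g**2 + N) = -2 + (N + g**2) = -2 + N + g**2)
163423 + w(-131, 4*(-7)) = 163423 + (-2 + 4*(-7) + (-131)**2) = 163423 + (-2 - 28 + 17161) = 163423 + 17131 = 180554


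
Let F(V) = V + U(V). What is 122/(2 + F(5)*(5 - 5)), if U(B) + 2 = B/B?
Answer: 61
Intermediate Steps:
U(B) = -1 (U(B) = -2 + B/B = -2 + 1 = -1)
F(V) = -1 + V (F(V) = V - 1 = -1 + V)
122/(2 + F(5)*(5 - 5)) = 122/(2 + (-1 + 5)*(5 - 5)) = 122/(2 + 4*0) = 122/(2 + 0) = 122/2 = 122*(½) = 61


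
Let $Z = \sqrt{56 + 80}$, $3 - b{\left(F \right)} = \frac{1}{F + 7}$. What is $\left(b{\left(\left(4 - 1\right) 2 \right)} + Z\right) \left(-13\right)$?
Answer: $-38 - 26 \sqrt{34} \approx -189.6$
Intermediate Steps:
$b{\left(F \right)} = 3 - \frac{1}{7 + F}$ ($b{\left(F \right)} = 3 - \frac{1}{F + 7} = 3 - \frac{1}{7 + F}$)
$Z = 2 \sqrt{34}$ ($Z = \sqrt{136} = 2 \sqrt{34} \approx 11.662$)
$\left(b{\left(\left(4 - 1\right) 2 \right)} + Z\right) \left(-13\right) = \left(\frac{20 + 3 \left(4 - 1\right) 2}{7 + \left(4 - 1\right) 2} + 2 \sqrt{34}\right) \left(-13\right) = \left(\frac{20 + 3 \cdot 3 \cdot 2}{7 + 3 \cdot 2} + 2 \sqrt{34}\right) \left(-13\right) = \left(\frac{20 + 3 \cdot 6}{7 + 6} + 2 \sqrt{34}\right) \left(-13\right) = \left(\frac{20 + 18}{13} + 2 \sqrt{34}\right) \left(-13\right) = \left(\frac{1}{13} \cdot 38 + 2 \sqrt{34}\right) \left(-13\right) = \left(\frac{38}{13} + 2 \sqrt{34}\right) \left(-13\right) = -38 - 26 \sqrt{34}$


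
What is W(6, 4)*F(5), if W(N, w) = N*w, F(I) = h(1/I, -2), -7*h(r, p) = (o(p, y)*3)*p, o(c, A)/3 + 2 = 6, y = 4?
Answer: 1728/7 ≈ 246.86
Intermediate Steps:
o(c, A) = 12 (o(c, A) = -6 + 3*6 = -6 + 18 = 12)
h(r, p) = -36*p/7 (h(r, p) = -12*3*p/7 = -36*p/7)
F(I) = 72/7 (F(I) = -36/7*(-2) = 72/7)
W(6, 4)*F(5) = (6*4)*(72/7) = 24*(72/7) = 1728/7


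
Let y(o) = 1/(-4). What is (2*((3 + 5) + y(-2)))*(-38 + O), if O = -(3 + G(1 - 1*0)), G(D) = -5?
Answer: -558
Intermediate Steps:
y(o) = -1/4
O = 2 (O = -(3 - 5) = -1*(-2) = 2)
(2*((3 + 5) + y(-2)))*(-38 + O) = (2*((3 + 5) - 1/4))*(-38 + 2) = (2*(8 - 1/4))*(-36) = (2*(31/4))*(-36) = (31/2)*(-36) = -558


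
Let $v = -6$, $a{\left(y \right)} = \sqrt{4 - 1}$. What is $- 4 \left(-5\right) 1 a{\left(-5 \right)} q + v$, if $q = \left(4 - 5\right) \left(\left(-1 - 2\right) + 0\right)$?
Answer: $-6 + 60 \sqrt{3} \approx 97.923$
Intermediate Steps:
$a{\left(y \right)} = \sqrt{3}$
$q = 3$ ($q = - (-3 + 0) = \left(-1\right) \left(-3\right) = 3$)
$- 4 \left(-5\right) 1 a{\left(-5 \right)} q + v = - 4 \left(-5\right) 1 \sqrt{3} \cdot 3 - 6 = - 4 - 5 \sqrt{3} \cdot 3 - 6 = - 4 \left(- 15 \sqrt{3}\right) - 6 = 60 \sqrt{3} - 6 = -6 + 60 \sqrt{3}$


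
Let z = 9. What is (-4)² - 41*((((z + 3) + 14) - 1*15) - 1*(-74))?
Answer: -3469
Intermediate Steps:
(-4)² - 41*((((z + 3) + 14) - 1*15) - 1*(-74)) = (-4)² - 41*((((9 + 3) + 14) - 1*15) - 1*(-74)) = 16 - 41*(((12 + 14) - 15) + 74) = 16 - 41*((26 - 15) + 74) = 16 - 41*(11 + 74) = 16 - 41*85 = 16 - 3485 = -3469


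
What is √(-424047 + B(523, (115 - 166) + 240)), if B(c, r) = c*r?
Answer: 20*I*√813 ≈ 570.26*I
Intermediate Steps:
√(-424047 + B(523, (115 - 166) + 240)) = √(-424047 + 523*((115 - 166) + 240)) = √(-424047 + 523*(-51 + 240)) = √(-424047 + 523*189) = √(-424047 + 98847) = √(-325200) = 20*I*√813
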